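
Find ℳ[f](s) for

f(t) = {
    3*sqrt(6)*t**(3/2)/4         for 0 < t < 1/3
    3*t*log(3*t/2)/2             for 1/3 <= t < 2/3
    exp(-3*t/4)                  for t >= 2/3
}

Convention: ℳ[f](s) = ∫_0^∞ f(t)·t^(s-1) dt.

back out the common scale on t: t**(3/2) on [0, 1/2); t*log(t) on [1/2, 1); exp(-t/2) on [1, ∞)
integrate the 3 segments split at 1/3, 2/3, then add the results
segment 0 to 1/3 holds 3*sqrt(6)*t**(3/2)/4; add its integral
for t in [1/3, 2/3): the term is ∫ 3*t*log(3*t/2)/2·t^(s-1)
segment 2/3 to ∞ holds exp(-3*t/4); add its integral

(2*2**(2*s)*(2*s + 3)*(s**2 + 2*s + 1)*uppergamma(s, 1/2) - 2*2**s*(2*s + 3) + s*(2*s + 3)*log(2) + 2*s + (2*s + 3)*log(2) + sqrt(2)*(s**2 + 2*s + 1) + 3)/(2*3**s*(2*s + 3)*(s**2 + 2*s + 1))
  Re(s) > -3/2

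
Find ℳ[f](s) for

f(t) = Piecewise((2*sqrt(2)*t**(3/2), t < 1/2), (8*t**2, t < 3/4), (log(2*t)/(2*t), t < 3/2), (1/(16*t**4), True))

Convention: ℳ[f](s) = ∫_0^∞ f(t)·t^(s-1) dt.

undo the common scale on t: t**(3/2) on [0, 1); 2*t**2 on [1, 3/2); log(t)/t on [3/2, 3); …
cuts at 1/2, 3/4, 3/2: linearity sums the 4 kernel integrals
on [0, 1/2) integrate f = 2*sqrt(2)*t**(3/2) against the kernel
∫ 8*t**2·t^(s-1) over [1/2, 3/4)
on [3/4, 3/2): add ∫ log(2*t)/(2*t)·t^(s-1) dt
the [3/2, ∞) slice contributes ∫ 1/(16*t**4)·t^(s-1) dt

(324*2**s*(s - 4)*(s + 2)*(s**2 - 2*s + 1) - 324*2**s*(s - 4)*(2*s + 3)*(s**2 - 2*s + 1) - 108*3**s*s*(s - 4)*(s + 2)*(2*s + 3)*log(3) + 108*3**s*s*(s - 4)*(s + 2)*(2*s + 3)*log(2) - 108*3**s*(s - 4)*(s + 2)*(2*s + 3)*log(2) + 108*3**s*(s - 4)*(s + 2)*(2*s + 3) + 108*3**s*(s - 4)*(s + 2)*(2*s + 3)*log(3) + 729*3**s*(s - 4)*(2*s + 3)*(s**2 - 2*s + 1) + 54*6**s*s*(s - 4)*(s + 2)*(2*s + 3)*log(3) - 54*6**s*(s - 4)*(s + 2)*(2*s + 3)*log(3) - 54*6**s*(s - 4)*(s + 2)*(2*s + 3) - 2*6**s*(s + 2)*(2*s + 3)*(s**2 - 2*s + 1))/(162*2**(2*s)*(s - 4)*(s + 2)*(2*s + 3)*(s**2 - 2*s + 1))
  -3/2 < Re(s) < 4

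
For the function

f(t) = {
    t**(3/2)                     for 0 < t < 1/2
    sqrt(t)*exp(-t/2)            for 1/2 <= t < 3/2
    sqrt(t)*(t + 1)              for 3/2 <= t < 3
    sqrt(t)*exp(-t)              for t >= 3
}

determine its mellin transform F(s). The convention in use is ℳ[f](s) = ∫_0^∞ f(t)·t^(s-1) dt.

2**(-s - 1/2)*(2**(s + 1/2)*(2*s + 1)*(2*s + 3)*uppergamma(s + 1/2, 3) + 2**(2*s + 1)*(2*s + 1)*(2*s + 3)*uppergamma(s + 1/2, 1/4) - 2**(2*s + 1)*(2*s + 1)*(2*s + 3)*uppergamma(s + 1/2, 3/4) + 3**(s + 1/2)*(-10*s - 5) - 4*3**(s + 1/2) + 6**(s + 1/2)*(16*s + 8) + 4*6**(s + 1/2) + 2*s + 1)/((2*s + 1)*(2*s + 3))
  Re(s) > -3/2

invert the shared t-power to get t on [0, 1/2); exp(-t/2) on [1/2, 3/2); t + 1 on [3/2, 3); …
f breaks at 1/2, 3/2, 3 into 4 integrals to sum
segment 0 to 1/2 holds t**(3/2); add its integral
∫ sqrt(t)*exp(-t/2)·t^(s-1) over [1/2, 3/2)
over [3/2, 3), the kernel integral of sqrt(t)*(t + 1) enters the sum
segment [3, ∞) carries sqrt(t)*exp(-t); integrate it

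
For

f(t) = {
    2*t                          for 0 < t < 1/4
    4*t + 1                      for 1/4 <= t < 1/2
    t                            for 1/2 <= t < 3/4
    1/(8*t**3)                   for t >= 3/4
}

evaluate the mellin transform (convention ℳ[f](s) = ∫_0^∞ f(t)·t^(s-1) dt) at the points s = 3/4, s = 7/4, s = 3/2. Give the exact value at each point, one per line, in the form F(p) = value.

reversing the common scale on t: t on [0, 1/2); 2*t + 1 on [1/2, 1); t/2 on [1, 3/2); …
f breaks at 1/4, 1/2, 3/4 into 4 integrals to sum
segment [0, 1/4) carries 2*t; integrate it
piece [1/4, 1/2): integrate (4*t + 1) against the kernel
∫ t·t^(s-1) over [1/2, 3/4)
the [3/4, ∞) slice contributes ∫ 1/(8*t**3)·t^(s-1) dt

F(3/4) = sqrt(2)*(-2754 + 953*3**(3/4) + 3726*2**(3/4))/6804
F(7/4) = sqrt(2)*(-2610 + 5299*3**(3/4) + 7740*2**(3/4))/55440
F(3/2) = -13/120 + 403*sqrt(3)/2160 + 19*sqrt(2)/60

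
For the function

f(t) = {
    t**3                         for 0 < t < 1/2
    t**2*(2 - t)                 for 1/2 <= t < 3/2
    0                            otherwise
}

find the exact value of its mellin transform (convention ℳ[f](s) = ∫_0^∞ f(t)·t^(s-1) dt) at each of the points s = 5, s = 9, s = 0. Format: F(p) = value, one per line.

F(5) = 24039/14336
F(9) = 2657179/540672
F(0) = 23/24

the shared t-power comes off first: t on [0, 1/2); 2 - t on [1/2, 3/2)
f breaks at 1/2 into 2 integrals to sum
piece [0, 1/2): integrate t**3 against the kernel
segment 1/2 to 3/2 holds t**2*(2 - t); add its integral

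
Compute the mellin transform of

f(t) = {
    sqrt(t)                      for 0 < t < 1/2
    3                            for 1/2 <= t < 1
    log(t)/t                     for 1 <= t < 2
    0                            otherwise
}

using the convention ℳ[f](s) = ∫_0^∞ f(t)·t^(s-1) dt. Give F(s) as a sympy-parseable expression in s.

peel off the shared t-power: t**(3/2) on [0, 1/2); 3*t on [1/2, 1); log(t) on [1, 2)
summing 3 kernel integrals split by 1/2, 1 yields ℳ[f](s)
segment [0, 1/2) carries sqrt(t); integrate it
between 1/2 and 1 the integrand is 3·t^(s-1)
piece [1, 2): integrate log(t)/t against the kernel

(2*2**s*s*(2*s + 1) + 6*2**s*(s - 1)**2*(2*s + 1) + 4**s*s*(s - 1)*(2*s + 1)*log(2) - 4**s*s*(2*s + 1) + 2*sqrt(2)*s*(s - 1)**2 - 6*(s - 1)**2*(2*s + 1))/(2*2**s*s*(s - 1)**2*(2*s + 1))
  Re(s) > -1/2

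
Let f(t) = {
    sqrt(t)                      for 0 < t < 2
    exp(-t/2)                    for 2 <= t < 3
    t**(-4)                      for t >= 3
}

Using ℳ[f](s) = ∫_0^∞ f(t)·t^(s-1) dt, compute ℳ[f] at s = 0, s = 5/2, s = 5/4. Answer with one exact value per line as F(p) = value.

F(0) = Ei(-3/2) + 1/324 - Ei(-1) + 2*sqrt(2)
F(5/2) = -12*sqrt(3)*exp(-3/2) - 3*sqrt(2)*sqrt(pi)*erfc(sqrt(6)/2) + 2*sqrt(3)/27 + 3*sqrt(2)*sqrt(pi)*erfc(1) + 8/3 + 10*sqrt(2)*exp(-1)
F(5/4) = -2*2**(1/4)*uppergamma(5/4, 3/2) + 4*3**(1/4)/297 + 2*2**(1/4)*uppergamma(5/4, 1) + 8*2**(3/4)/7

split f at 2, 3: ℳ[f](s) collects 3 kernel integrals
on [0, 2): add ∫ sqrt(t)·t^(s-1) dt
[2, 3) adds the kernel integral of exp(-t/2)
segment 3 to ∞ holds t**(-4); add its integral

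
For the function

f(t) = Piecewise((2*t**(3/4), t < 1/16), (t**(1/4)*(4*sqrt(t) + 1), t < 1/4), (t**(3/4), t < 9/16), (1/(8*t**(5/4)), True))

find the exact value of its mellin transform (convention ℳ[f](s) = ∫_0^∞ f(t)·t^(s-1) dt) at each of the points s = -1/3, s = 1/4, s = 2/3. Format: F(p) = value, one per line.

back out the power substitution: 2*t**(3/2) on [0, 1/4); sqrt(t)*(4*t + 1) on [1/4, 1/2); t**(3/2) on [1/2, 3/4); …
peel off the shared t-power: 2*t on [0, 1/4); 4*t + 1 on [1/4, 1/2); t on [1/2, 3/4); …
invert the common scale on t to get t on [0, 1/2); 2*t + 1 on [1/2, 1); t/2 on [1, 3/2); …
cuts at 1/16, 1/4, 9/16: linearity sums the 4 kernel integrals
on [0, 1/16): add ∫ 2*t**(3/4)·t^(s-1) dt
piece [1/16, 1/4): integrate t**(1/4)*(4*sqrt(t) + 1) against the kernel
over [1/4, 9/16), the kernel integral of t**(3/4) enters the sum
piece [9/16, ∞): integrate 1/(8*t**(5/4)) against the kernel

F(-1/3) = 2**(1/3)*(-10773*2**(5/6) + 1699*3**(5/6) + 27702)/2565
F(1/4) = 275/144
F(2/3) = 2**(1/3)*(-5670 + 16884*2**(5/6) + 12221*3**(5/6))/62832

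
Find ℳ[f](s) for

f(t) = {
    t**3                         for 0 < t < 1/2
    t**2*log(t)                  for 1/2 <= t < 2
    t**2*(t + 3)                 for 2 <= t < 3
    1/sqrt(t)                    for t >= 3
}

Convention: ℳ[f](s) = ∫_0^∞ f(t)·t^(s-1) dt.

peel off the shared t-power: t on [0, 1/2); log(t) on [1/2, 2); t + 3 on [2, 3); …
f breaks at 1/2, 2, 3 into 4 integrals to sum
∫ t**3·t^(s-1) over [0, 1/2)
segment [1/2, 2) carries t**2*log(t); integrate it
segment [2, 3) carries t**2*(t + 3); integrate it
over [3, ∞), the kernel integral of 1/sqrt(t) enters the sum

(480*2**(2*s)*(1 - 2*s)*(s + 2)**2 + 96*2**(2*s)*(s + 2)*(s + 3)*(2*s - 1)*log(2) - 288*2**(2*s)*(s + 2)*(2*s - 1) - 96*2**(2*s)*(s + 3)*(2*s - 1) - 16*sqrt(3)*6**s*(s + 2)**2*(s + 3) + 1296*6**s*(s + 2)**2*(2*s - 1) + 648*6**s*(s + 2)*(2*s - 1) + 3*(s + 2)**2*(2*s - 1) + 6*(s + 2)*(s + 3)*(2*s - 1)*log(2) + 6*(s + 3)*(2*s - 1))/(24*2**s*(s + 2)**2*(s + 3)*(2*s - 1))
  -3 < Re(s) < 1/2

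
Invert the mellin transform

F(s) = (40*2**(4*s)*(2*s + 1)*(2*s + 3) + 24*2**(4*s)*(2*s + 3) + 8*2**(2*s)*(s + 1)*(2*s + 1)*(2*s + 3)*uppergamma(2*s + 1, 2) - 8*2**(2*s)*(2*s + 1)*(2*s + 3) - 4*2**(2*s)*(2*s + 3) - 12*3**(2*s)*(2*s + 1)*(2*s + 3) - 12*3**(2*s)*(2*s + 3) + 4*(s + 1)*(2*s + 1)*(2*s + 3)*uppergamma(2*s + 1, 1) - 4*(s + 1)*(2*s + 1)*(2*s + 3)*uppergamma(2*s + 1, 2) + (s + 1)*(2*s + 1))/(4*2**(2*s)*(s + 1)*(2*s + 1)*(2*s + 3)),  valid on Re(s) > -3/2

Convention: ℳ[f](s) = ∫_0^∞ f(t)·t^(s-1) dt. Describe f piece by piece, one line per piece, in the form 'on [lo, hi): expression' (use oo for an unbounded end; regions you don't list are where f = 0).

on [0, 1/4): t**(3/2)
on [1/4, 1): sqrt(t)*exp(-2*sqrt(t))
on [1, 9/4): sqrt(t)*(sqrt(t) + 1)
on [9/4, 4): sqrt(t)*(sqrt(t) + 3)
on [4, oo): sqrt(t)*exp(-sqrt(t))

invert the power substitution to get t**3 on [0, 1/2); t*exp(-2*t) on [1/2, 1); t*(t + 1) on [1, 3/2); …
reversing the shared t-power: t**2 on [0, 1/2); exp(-2*t) on [1/2, 1); t + 1 on [1, 3/2); …
linearity at 1/4, 1, 9/4, 4 turns ℳ[f](s) into 5 summed integrals
[0, 1/4) adds the kernel integral of t**(3/2)
segment [1/4, 1) carries sqrt(t)*exp(-2*sqrt(t)); integrate it
on [1, 9/4): add ∫ sqrt(t)*(sqrt(t) + 1)·t^(s-1) dt
segment 9/4 to 4 holds sqrt(t)*(sqrt(t) + 3); add its integral
between 4 and ∞ the integrand is sqrt(t)*exp(-sqrt(t))·t^(s-1)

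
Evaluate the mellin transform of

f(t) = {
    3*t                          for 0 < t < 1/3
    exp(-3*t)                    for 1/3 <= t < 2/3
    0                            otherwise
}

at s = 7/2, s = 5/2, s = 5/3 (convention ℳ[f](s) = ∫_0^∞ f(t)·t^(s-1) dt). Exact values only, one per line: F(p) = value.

F(7/2) = sqrt(3)*(-918*sqrt(2) + (-135*sqrt(pi)*erfc(sqrt(2)) + 16 + 135*sqrt(pi)*erfc(1))*exp(2) + 522*E)*exp(-2)/5832
F(5/2) = sqrt(3)*(-98*sqrt(2) + (-21*sqrt(pi)*erfc(sqrt(2)) + 21*sqrt(pi)*erfc(1) + 8)*exp(2) + 70*E)*exp(-2)/756
F(5/3) = 3**(1/3)*(-8*uppergamma(5/3, 2) + 3 + 8*uppergamma(5/3, 1))/72

invert the common scale on t to get t on [0, 1); exp(-t) on [1, 2)
integrate the 2 segments split at 1/3, then add the results
for t in [0, 1/3): the term is ∫ 3*t·t^(s-1)
for t in [1/3, 2/3): the term is ∫ exp(-3*t)·t^(s-1)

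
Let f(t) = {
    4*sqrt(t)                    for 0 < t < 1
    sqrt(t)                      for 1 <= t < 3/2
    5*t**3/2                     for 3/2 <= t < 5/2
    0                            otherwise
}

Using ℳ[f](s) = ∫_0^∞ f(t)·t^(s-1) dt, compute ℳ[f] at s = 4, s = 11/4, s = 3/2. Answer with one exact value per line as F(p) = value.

the 3 pieces separated at 1, 3/2 each add one integral
segment 0 to 1 holds 4*sqrt(t); add its integral
segment 1 to 3/2 holds sqrt(t); add its integral
∫ 5*t**3/2·t^(s-1) over [3/2, 5/2)

F(4) = 9*sqrt(6)/16 + 571327/2688
F(11/4) = -1215*2**(1/4)*3**(3/4)/736 + 12/13 + 27*2**(3/4)*3**(1/4)/52 + 15625*2**(1/4)*5**(3/4)/736
F(3/2) = -45*sqrt(6)/32 + 21/8 + 3125*sqrt(10)/288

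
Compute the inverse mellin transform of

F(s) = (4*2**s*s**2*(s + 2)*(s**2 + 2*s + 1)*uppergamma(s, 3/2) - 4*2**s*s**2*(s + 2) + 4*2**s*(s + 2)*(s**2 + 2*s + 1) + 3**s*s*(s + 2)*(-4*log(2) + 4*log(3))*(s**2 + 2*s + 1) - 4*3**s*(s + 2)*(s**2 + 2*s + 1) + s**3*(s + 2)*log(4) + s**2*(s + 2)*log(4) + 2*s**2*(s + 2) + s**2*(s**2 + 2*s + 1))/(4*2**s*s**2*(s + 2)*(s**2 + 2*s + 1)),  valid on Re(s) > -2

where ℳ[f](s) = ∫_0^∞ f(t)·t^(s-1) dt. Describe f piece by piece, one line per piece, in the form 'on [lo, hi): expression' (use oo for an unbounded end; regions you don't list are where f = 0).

split f at 1/2, 1, 3/2: ℳ[f](s) collects 4 kernel integrals
∫ t**2·t^(s-1) over [0, 1/2)
between 1/2 and 1 the integrand is t*log(t)·t^(s-1)
∫ over [1, 3/2) of log(t)·t^(s-1) joins the sum
for t in [3/2, ∞): the term is ∫ exp(-t)·t^(s-1)

on [0, 1/2): t**2
on [1/2, 1): t*log(t)
on [1, 3/2): log(t)
on [3/2, oo): exp(-t)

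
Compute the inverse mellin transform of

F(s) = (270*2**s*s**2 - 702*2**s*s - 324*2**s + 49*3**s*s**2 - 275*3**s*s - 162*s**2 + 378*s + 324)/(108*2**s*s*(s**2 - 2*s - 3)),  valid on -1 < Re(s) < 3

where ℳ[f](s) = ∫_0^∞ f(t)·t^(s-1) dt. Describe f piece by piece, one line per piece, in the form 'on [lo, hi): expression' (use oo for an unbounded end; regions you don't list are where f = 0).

integrate the 4 segments split at 1/2, 1, 3/2, then add the results
between 0 and 1/2 the integrand is t·t^(s-1)
between 1/2 and 1 the integrand is (2*t + 1)·t^(s-1)
[1, 3/2) adds the kernel integral of t/2
piece [3/2, ∞): integrate t**(-3) against the kernel

on [0, 1/2): t
on [1/2, 1): 2*t + 1
on [1, 3/2): t/2
on [3/2, oo): t**(-3)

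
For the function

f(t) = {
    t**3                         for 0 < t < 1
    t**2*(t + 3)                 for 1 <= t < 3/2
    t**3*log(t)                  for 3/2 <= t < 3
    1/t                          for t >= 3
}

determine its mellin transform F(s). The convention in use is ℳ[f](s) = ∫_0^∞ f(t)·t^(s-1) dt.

back out the shared t-power: t on [0, 1); t + 3 on [1, 3/2); t*log(t) on [3/2, 3); …
cuts at 1, 3/2, 3: linearity sums the 4 kernel integrals
∫ over [0, 1) of t**3·t^(s-1) joins the sum
segment 1 to 3/2 holds t**2*(t + 3); add its integral
on [3/2, 3) integrate f = t**3*log(t) against the kernel
on [3, ∞): add ∫ 1/t·t^(s-1) dt

2**(-s - 2)*(-162*2**(s + 2)*(s - 1)*(s + 2)*(2*s + (s + 2)**2 + 5) - 162*2**(s + 2)*(s - 1)*(2*s + (s + 2)**2 + 5) - 81*3**(s + 2)*(s - 1)*(s + 2)**2*(s + 3)*log(3) + 81*3**(s + 2)*(s - 1)*(s + 2)**2*(s + 3)*log(2) - 81*3**(s + 2)*(s - 1)*(s + 2)*(s + 3)*log(3) + 81*3**(s + 2)*(s - 1)*(s + 2)*(s + 3)*log(2) + 81*3**(s + 2)*(s - 1)*(s + 2)*(s + 3) + 243*3**(s + 2)*(s - 1)*(s + 2)*(2*s + (s + 2)**2 + 5) + 162*3**(s + 2)*(s - 1)*(2*s + (s + 2)**2 + 5) + 162*6**(s + 2)*(s - 1)*(s + 2)**2*(s + 3)*log(3) - 162*6**(s + 2)*(s - 1)*(s + 2)*(s + 3) + 162*6**(s + 2)*(s - 1)*(s + 2)*(s + 3)*log(3) - 2*6**(s + 2)*(s + 2)*(s + 3)*(2*s + (s + 2)**2 + 5))/(54*(s - 1)*(s + 2)*(s + 3)*(2*s + (s + 2)**2 + 5))
  -3 < Re(s) < 1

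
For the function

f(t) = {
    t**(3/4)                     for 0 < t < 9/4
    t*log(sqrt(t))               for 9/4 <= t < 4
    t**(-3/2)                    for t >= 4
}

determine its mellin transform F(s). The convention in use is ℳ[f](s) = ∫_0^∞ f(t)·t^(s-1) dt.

back out the shared t-power: t**(1/4) on [0, 9/4); sqrt(t)*log(sqrt(t)) on [9/4, 4); t**(-2) on [4, ∞)
strip the power substitution: sqrt(t) on [0, 3/2); t*log(t) on [3/2, 2); t**(-4) on [2, ∞)
breakpoints 9/4, 4: one integral from each of the 3 segments
for t in [0, 9/4): the term is ∫ t**(3/4)·t^(s-1)
[9/4, 4) adds the kernel integral of t*log(sqrt(t))
on [4, ∞) integrate f = t**(-3/2) against the kernel

(32*16**s*(2*s - 3)*(2*s + 1)*(4*s + 3)*log(2) + 32*16**s*(2*s - 3)*(4*s + 3)*log(2) - 16**s*(4*s + 3)*(4*s + (2*s + 1)**2 + 3) - 32*2**(4*s)*(2*s - 3)*(4*s + 3) + 18*3**(2*s)*(2*s - 3)*(4*s + 3) + 12*3**(2*s)*sqrt(6)*(2*s - 3)*(4*s + (2*s + 1)**2 + 3) + 9**s*(2*s - 3)*(2*s + 1)*(4*s + 3)*(-18*log(3) + 18*log(2)) + 9**s*(2*s - 3)*(4*s + 3)*(-18*log(3) + 18*log(2)))/(4*2**(2*s)*(2*s - 3)*(4*s + 3)*(4*s + (2*s + 1)**2 + 3))
  -3/4 < Re(s) < 3/2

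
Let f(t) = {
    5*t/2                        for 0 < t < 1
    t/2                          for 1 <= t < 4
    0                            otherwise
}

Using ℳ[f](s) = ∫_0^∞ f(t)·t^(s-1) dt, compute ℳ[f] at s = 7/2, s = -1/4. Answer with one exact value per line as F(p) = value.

F(7/2) = 172/3
F(-1/4) = 4*sqrt(2)/3 + 8/3

treat the 2 regions marked off by 1 separately and sum
[0, 1) adds the kernel integral of 5*t/2
on [1, 4) integrate f = t/2 against the kernel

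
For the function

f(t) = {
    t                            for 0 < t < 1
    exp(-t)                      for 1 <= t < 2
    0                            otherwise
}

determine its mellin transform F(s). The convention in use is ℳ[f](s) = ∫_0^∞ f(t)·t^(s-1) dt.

along the cuts 1, ℳ[f](s) splits into 2 integrals
segment [0, 1) carries t; integrate it
segment [1, 2) carries exp(-t); integrate it

((s + 1)*uppergamma(s, 1) - (s + 1)*uppergamma(s, 2) + 1)/(s + 1)
  Re(s) > -1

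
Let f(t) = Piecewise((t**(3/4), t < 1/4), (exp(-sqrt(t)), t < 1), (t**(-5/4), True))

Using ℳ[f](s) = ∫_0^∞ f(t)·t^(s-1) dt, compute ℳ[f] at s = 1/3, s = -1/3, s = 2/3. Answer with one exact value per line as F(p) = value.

the power substitution comes off first: t**(3/2) on [0, 1/2); exp(-t) on [1/2, 1); t**(-5/2) on [1, ∞)
the 3 pieces separated at 1/4, 1 each add one integral
the [0, 1/4) slice contributes ∫ t**(3/4)·t^(s-1) dt
[1/4, 1) adds the kernel integral of exp(-sqrt(t))
the [1, ∞) slice contributes ∫ t**(-5/4)·t^(s-1) dt

F(1/3) = -2*uppergamma(2/3, 1) + 3*2**(5/6)/26 + 12/11 + 2*uppergamma(2/3, 1/2)
F(-1/3) = -2*uppergamma(-2/3, 1) + 12/19 + 2*uppergamma(-2/3, 1/2) + 6*2**(1/6)/5
F(2/3) = -2*uppergamma(4/3, 1) + 3*2**(1/6)/34 + 2*uppergamma(4/3, 1/2) + 12/7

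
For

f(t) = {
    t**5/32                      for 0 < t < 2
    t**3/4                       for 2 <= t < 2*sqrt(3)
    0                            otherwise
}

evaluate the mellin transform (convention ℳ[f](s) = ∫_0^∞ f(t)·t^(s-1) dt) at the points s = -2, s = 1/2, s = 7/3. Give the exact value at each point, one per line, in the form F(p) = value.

undo the common scale on t: t**5 on [0, 1); 2*t**3 on [1, sqrt(3))
remove the shared t-power first: t**3 on [0, 1); 2*t on [1, sqrt(3))
invert the power substitution to get t**(3/2) on [0, 1); 2*sqrt(t) on [1, 3)
split f at 2: ℳ[f](s) collects 2 kernel integrals
[0, 2) adds the kernel integral of t**5/32
[2, 2*sqrt(3)) adds the kernel integral of t**3/4

F(-2) = -5/12 + sqrt(3)/2
F(1/2) = 6*sqrt(2)*(-5 + 22*3**(3/4))/77
F(7/3) = 3*2**(1/3)*(-7 + 99*3**(2/3))/22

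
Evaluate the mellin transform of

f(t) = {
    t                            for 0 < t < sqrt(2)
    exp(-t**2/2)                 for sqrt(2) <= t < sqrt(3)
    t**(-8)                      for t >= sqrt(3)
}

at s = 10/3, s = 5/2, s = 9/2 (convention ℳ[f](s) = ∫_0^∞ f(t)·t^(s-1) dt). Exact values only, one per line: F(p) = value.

peel off the power substitution: sqrt(t) on [0, 2); exp(-t/2) on [2, 3); t**(-4) on [3, ∞)
split f at sqrt(2), sqrt(3): ℳ[f](s) collects 3 kernel integrals
∫ t·t^(s-1) over [0, sqrt(2))
∫ over [sqrt(2), sqrt(3)) of exp(-t**2/2)·t^(s-1) joins the sum
[sqrt(3), ∞) adds the kernel integral of t**(-8)

F(10/3) = -2**(2/3)*uppergamma(5/3, 3/2) + 3**(2/3)/126 + 2**(2/3)*uppergamma(5/3, 1) + 12*2**(1/6)/13
F(5/2) = -2**(1/4)*uppergamma(5/4, 3/2) + 2*3**(1/4)/297 + 2**(1/4)*uppergamma(5/4, 1) + 4*2**(3/4)/7
F(9/2) = -2*2**(1/4)*uppergamma(9/4, 3/2) + 2*3**(1/4)/63 + 8*2**(3/4)/11 + 2*2**(1/4)*uppergamma(9/4, 1)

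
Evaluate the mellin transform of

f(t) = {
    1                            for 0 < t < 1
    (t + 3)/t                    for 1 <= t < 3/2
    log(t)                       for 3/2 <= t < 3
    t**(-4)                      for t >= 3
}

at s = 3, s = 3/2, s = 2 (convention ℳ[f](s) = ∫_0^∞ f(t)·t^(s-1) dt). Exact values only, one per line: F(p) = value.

F(3) = 17/24 + 9*log(2)/8 + 63*log(3)/8
F(3/2) = -6 - 178*sqrt(3)/135 + log(2**(sqrt(6)/2)*3**(-sqrt(6)/2 + 2*sqrt(3))) + 23*sqrt(6)/6
F(2) = 9*log(2)/8 + 143/144 + 27*log(3)/8

the shared t-power comes off first: t on [0, 1); t + 3 on [1, 3/2); t*log(t) on [3/2, 3); …
along the cuts 1, 3/2, 3, ℳ[f](s) splits into 4 integrals
on [0, 1): add ∫ 1·t^(s-1) dt
piece [1, 3/2): integrate (t + 3)/t against the kernel
for t in [3/2, 3): the term is ∫ log(t)·t^(s-1)
∫ over [3, ∞) of t**(-4)·t^(s-1) joins the sum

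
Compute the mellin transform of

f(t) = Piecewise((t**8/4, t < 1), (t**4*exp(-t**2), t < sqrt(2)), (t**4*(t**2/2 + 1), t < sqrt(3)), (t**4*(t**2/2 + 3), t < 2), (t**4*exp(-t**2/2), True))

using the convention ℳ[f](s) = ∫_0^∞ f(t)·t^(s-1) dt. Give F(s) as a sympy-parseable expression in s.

strip the power substitution: t**4/4 on [0, 1); t**2*exp(-t) on [1, 2); t**2*(t/2 + 1) on [2, 3); …
reversing the shared t-power: t**2/4 on [0, 1); exp(-t) on [1, 2); t/2 + 1 on [2, 3); …
back out the common scale on t: t**2 on [0, 1/2); exp(-2*t) on [1/2, 1); t + 1 on [1, 3/2); …
summing 5 kernel integrals split by 1, sqrt(2), sqrt(3), 2 yields ℳ[f](s)
between 0 and 1 the integrand is t**8/4·t^(s-1)
∫ t**4*exp(-t**2)·t^(s-1) over [1, sqrt(2))
piece [sqrt(2), sqrt(3)): integrate t**4*(t**2/2 + 1) against the kernel
on [sqrt(3), 2): add ∫ t**4*(t**2/2 + 3)·t^(s-1) dt
on [2, ∞): add ∫ t**4*exp(-t**2/2)·t^(s-1) dt

(8*2**(s/2)*(s + 4)*(s + 6)*(s + 8)*uppergamma(s/2 + 2, 2) - 32*2**(s/2)*(s + 4)*(s + 8) - 32*2**(s/2)*(s + 8) + 320*2**s*(s + 4)*(s + 8) + 384*2**s*(s + 8) - 72*3**(s/2)*(s + 4)*(s + 8) - 144*3**(s/2)*(s + 8) + 2*(s + 4)*(s + 6)*(s + 8)*uppergamma(s/2 + 2, 1) - 2*(s + 4)*(s + 6)*(s + 8)*uppergamma(s/2 + 2, 2) + (s + 4)*(s + 6))/(4*(s + 4)*(s + 6)*(s + 8))
  Re(s) > -8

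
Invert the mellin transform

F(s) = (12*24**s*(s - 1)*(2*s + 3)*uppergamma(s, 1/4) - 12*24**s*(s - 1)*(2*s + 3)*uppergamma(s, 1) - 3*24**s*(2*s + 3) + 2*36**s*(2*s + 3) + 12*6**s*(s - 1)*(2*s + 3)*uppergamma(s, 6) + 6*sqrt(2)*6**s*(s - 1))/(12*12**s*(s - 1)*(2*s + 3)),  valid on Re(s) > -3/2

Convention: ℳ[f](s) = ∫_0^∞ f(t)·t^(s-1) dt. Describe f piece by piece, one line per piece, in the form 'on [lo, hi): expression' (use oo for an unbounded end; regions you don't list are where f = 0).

f breaks at 1/2, 2, 3 into 4 integrals to sum
[0, 1/2) adds the kernel integral of t**(3/2)
on [1/2, 2): add ∫ exp(-t/2)·t^(s-1) dt
between 2 and 3 the integrand is 1/(2*t)·t^(s-1)
the [3, ∞) slice contributes ∫ exp(-2*t)·t^(s-1) dt

on [0, 1/2): t**(3/2)
on [1/2, 2): exp(-t/2)
on [2, 3): 1/(2*t)
on [3, oo): exp(-2*t)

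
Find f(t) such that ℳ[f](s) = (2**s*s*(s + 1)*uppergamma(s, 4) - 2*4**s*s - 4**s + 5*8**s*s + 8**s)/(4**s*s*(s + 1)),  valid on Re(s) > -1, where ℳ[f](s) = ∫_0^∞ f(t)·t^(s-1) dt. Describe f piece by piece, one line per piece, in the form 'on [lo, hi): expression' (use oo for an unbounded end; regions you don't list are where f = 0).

on [0, 1): t
on [1, 2): 2*t + 1
on [2, oo): exp(-2*t)

along the cuts 1, 2, ℳ[f](s) splits into 3 integrals
between 0 and 1 the integrand is t·t^(s-1)
between 1 and 2 the integrand is (2*t + 1)·t^(s-1)
over [2, ∞), the kernel integral of exp(-2*t) enters the sum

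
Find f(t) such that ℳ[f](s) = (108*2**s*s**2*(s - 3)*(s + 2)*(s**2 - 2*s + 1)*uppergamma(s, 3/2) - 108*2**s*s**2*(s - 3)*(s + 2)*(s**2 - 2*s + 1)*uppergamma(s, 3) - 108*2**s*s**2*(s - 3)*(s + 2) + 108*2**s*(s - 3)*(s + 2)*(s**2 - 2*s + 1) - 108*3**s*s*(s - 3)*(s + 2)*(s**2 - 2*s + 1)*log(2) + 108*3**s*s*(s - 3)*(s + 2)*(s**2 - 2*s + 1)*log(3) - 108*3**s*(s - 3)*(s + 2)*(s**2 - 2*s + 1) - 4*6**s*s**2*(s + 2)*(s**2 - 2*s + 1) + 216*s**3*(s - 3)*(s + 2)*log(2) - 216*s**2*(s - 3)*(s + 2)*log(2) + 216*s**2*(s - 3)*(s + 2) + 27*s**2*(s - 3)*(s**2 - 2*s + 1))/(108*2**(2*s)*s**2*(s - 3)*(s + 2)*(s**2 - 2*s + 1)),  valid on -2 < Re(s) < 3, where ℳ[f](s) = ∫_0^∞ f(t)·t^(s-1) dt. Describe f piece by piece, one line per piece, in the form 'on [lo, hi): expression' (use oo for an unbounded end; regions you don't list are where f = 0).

on [0, 1/4): 4*t**2
on [1/4, 1/2): log(2*t)/(2*t)
on [1/2, 3/4): log(2*t)
on [3/4, 3/2): exp(-2*t)
on [3/2, oo): 1/(8*t**3)

back out the common scale on t: t**2 on [0, 1/2); log(t)/t on [1/2, 1); log(t) on [1, 3/2); …
treat the 5 regions marked off by 1/4, 1/2, 3/4, 3/2 separately and sum
[0, 1/4) adds the kernel integral of 4*t**2
[1/4, 1/2) adds the kernel integral of log(2*t)/(2*t)
between 1/2 and 3/4 the integrand is log(2*t)·t^(s-1)
on [3/4, 3/2): add ∫ exp(-2*t)·t^(s-1) dt
segment 3/2 to ∞ holds 1/(8*t**3); add its integral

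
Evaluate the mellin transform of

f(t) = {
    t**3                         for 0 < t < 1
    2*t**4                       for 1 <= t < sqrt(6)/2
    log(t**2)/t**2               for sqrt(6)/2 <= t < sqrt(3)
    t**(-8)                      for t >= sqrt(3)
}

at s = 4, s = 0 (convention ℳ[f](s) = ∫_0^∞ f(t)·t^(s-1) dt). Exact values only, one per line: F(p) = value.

strip the power substitution: t**(3/2) on [0, 1); 2*t**2 on [1, 3/2); log(t)/t on [3/2, 3); …
breakpoints 1, sqrt(6)/2, sqrt(3): one integral from each of the 4 segments
[0, 1) adds the kernel integral of t**3
between 1 and sqrt(6)/2 the integrand is 2*t**4·t^(s-1)
the [sqrt(6)/2, sqrt(3)) slice contributes ∫ log(t**2)/t**2·t^(s-1) dt
[sqrt(3), ∞) adds the kernel integral of t**(-8)

F(4) = 1759/4032 + log(6**(3/4))
F(0) = -log(2)/3 + log(3)/6 + 365/324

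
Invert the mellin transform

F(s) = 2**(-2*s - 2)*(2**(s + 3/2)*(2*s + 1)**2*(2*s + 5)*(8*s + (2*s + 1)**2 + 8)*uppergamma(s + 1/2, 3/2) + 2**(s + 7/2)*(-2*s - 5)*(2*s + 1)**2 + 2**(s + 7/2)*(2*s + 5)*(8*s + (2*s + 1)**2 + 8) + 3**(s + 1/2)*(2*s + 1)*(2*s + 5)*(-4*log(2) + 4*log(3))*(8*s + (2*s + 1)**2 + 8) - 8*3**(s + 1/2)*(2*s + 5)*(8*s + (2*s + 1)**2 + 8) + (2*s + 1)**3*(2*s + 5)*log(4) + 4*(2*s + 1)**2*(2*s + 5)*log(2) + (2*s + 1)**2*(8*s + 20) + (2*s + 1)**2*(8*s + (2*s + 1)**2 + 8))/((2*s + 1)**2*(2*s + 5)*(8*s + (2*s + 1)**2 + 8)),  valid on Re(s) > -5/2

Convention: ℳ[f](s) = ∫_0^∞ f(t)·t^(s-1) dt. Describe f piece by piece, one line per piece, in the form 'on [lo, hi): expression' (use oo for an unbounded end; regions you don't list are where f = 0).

the shared t-power comes off first: 4*t**2 on [0, 1/4); 2*t*log(2*t) on [1/4, 1/2); log(2*t) on [1/2, 3/4); …
strip the common scale on t: t**2 on [0, 1/2); t*log(t) on [1/2, 1); log(t) on [1, 3/2); …
the 4 pieces separated at 1/4, 1/2, 3/4 each add one integral
[0, 1/4) adds the kernel integral of 4*t**(5/2)
segment 1/4 to 1/2 holds 2*t**(3/2)*log(2*t); add its integral
for t in [1/2, 3/4): the term is ∫ sqrt(t)*log(2*t)·t^(s-1)
∫ over [3/4, ∞) of sqrt(t)*exp(-2*t)·t^(s-1) joins the sum

on [0, 1/4): 4*t**(5/2)
on [1/4, 1/2): 2*t**(3/2)*log(2*t)
on [1/2, 3/4): sqrt(t)*log(2*t)
on [3/4, oo): sqrt(t)*exp(-2*t)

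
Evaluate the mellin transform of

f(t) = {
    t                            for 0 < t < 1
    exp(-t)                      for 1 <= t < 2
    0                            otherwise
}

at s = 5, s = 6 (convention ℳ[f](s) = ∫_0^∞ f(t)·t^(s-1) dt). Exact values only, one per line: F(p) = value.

F(5) = -168*exp(-2) + 1/6 + 65*exp(-1)
F(6) = -872*exp(-2) + 1/7 + 326*exp(-1)

slice at 1, transform all 2 pieces, and sum them
on [0, 1): add ∫ t·t^(s-1) dt
the [1, 2) slice contributes ∫ exp(-t)·t^(s-1) dt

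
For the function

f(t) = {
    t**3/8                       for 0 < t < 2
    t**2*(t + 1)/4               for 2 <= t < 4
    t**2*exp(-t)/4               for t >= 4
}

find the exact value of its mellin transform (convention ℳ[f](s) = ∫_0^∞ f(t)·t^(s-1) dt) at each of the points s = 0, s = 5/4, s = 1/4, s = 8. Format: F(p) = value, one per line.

peel off the common scale on t: t**3 on [0, 1); t**2*(2*t + 1) on [1, 2); t**2*exp(-2*t) on [2, ∞)
back out the shared t-power: t on [0, 1); 2*t + 1 on [1, 2); exp(-2*t) on [2, ∞)
slice at 2, 4, transform all 3 pieces, and sum them
on [0, 2) integrate f = t**3/8 against the kernel
on [2, 4): add ∫ t**2*(t + 1)/4·t^(s-1) dt
the [4, ∞) slice contributes ∫ t**2*exp(-t)/4·t^(s-1) dt

F(0) = 5*exp(-4)/4 + 13/2
F(5/4) = -240*2**(1/4)/221 + uppergamma(13/4, 4)/4 + 4416*sqrt(2)/221
F(1/4) = -88*2**(1/4)/117 + uppergamma(9/4, 4)/4 + 784*sqrt(2)/117
F(8) = 4912864*exp(-4) + 6681984/55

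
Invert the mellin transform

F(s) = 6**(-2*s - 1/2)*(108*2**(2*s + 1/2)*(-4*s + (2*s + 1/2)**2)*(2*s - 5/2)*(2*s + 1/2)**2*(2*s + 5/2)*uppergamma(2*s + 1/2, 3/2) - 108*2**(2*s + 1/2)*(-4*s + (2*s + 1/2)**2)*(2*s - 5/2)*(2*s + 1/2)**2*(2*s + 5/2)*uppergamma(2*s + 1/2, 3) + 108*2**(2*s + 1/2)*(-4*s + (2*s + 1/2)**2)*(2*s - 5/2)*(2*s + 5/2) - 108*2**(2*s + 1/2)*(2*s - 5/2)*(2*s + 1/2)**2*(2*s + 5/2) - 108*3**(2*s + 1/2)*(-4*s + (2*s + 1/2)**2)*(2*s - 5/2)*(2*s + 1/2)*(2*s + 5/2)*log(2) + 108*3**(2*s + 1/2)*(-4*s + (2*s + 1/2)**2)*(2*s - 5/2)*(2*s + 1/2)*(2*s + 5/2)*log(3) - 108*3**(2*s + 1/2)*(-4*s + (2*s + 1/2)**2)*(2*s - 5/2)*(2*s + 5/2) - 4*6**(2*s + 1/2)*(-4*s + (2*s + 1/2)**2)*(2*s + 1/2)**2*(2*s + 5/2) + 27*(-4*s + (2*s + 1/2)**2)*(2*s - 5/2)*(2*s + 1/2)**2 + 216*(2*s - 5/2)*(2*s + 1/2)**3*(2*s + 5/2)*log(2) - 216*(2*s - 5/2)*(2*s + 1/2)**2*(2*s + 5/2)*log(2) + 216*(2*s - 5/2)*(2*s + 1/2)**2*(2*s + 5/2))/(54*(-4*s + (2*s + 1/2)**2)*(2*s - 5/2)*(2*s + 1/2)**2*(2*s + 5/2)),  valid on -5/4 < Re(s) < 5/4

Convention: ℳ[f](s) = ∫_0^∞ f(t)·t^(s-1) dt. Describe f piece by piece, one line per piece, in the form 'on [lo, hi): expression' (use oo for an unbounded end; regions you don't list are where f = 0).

on [0, 1/36): 9*t**(5/4)
on [1/36, 1/9): log(3*sqrt(t))/(3*t**(1/4))
on [1/9, 1/4): t**(1/4)*log(3*sqrt(t))
on [1/4, 1): t**(1/4)*exp(-3*sqrt(t))
on [1, oo): 1/(27*t**(5/4))

the power substitution comes off first: 9*t**(5/2) on [0, 1/6); log(3*t)/(3*sqrt(t)) on [1/6, 1/3); sqrt(t)*log(3*t) on [1/3, 1/2); …
undo the shared t-power: 9*t**2 on [0, 1/6); log(3*t)/(3*t) on [1/6, 1/3); log(3*t) on [1/3, 1/2); …
reversing the common scale on t: t**2 on [0, 1/2); log(t)/t on [1/2, 1); log(t) on [1, 3/2); …
decompose at 1/36, 1/9, 1/4, 1; ℳ[f](s) sums the 5 pieces' integrals
∫ over [0, 1/36) of 9*t**(5/4)·t^(s-1) joins the sum
∫ log(3*sqrt(t))/(3*t**(1/4))·t^(s-1) over [1/36, 1/9)
the [1/9, 1/4) slice contributes ∫ t**(1/4)*log(3*sqrt(t))·t^(s-1) dt
segment [1/4, 1) carries t**(1/4)*exp(-3*sqrt(t)); integrate it
on [1, ∞) integrate f = 1/(27*t**(5/4)) against the kernel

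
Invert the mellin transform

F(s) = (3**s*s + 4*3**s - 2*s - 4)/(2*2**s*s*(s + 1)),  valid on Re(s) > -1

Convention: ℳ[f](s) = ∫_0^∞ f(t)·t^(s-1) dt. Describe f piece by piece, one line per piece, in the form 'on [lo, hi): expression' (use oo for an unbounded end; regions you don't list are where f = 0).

on [0, 1/2): t
on [1/2, 3/2): 2 - t

the 2 pieces separated at 1/2 each add one integral
between 0 and 1/2 the integrand is t·t^(s-1)
the [1/2, 3/2) slice contributes ∫ (2 - t)·t^(s-1) dt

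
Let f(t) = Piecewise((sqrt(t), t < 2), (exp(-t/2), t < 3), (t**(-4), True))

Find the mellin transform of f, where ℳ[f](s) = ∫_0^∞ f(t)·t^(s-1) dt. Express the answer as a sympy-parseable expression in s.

the 3 pieces separated at 2, 3 each add one integral
∫ over [0, 2) of sqrt(t)·t^(s-1) joins the sum
on [2, 3): add ∫ exp(-t/2)·t^(s-1) dt
over [3, ∞), the kernel integral of t**(-4) enters the sum

(2**s*(s - 4)*(2*s + 1)*uppergamma(s, 1) - 2**s*(s - 4)*(2*s + 1)*uppergamma(s, 3/2) + 2*2**(s + 1/2)*(s - 4) - 3**s*(2*s + 1)/81)/((s - 4)*(2*s + 1))
  -1/2 < Re(s) < 4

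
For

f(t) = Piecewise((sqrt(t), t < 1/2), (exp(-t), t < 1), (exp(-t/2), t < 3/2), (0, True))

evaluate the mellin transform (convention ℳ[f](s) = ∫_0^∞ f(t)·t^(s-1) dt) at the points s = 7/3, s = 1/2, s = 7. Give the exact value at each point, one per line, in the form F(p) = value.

F(7/3) = -4*2**(1/3)*uppergamma(7/3, 3/4) - uppergamma(7/3, 1) + 3*2**(1/6)/68 + uppergamma(7/3, 1/2) + 4*2**(1/3)*uppergamma(7/3, 1/2)
F(1/2) = -sqrt(2)*sqrt(pi)*erfc(sqrt(3)/2) - sqrt(pi)*erfc(1) + 1/2 + sqrt(pi)*erfc(sqrt(2)/2) + sqrt(2)*sqrt(pi)*erfc(sqrt(2)/2)
F(7) = -6243201*exp(-3/4)/32 - 1957*exp(-1) + sqrt(2)/1920 + 9800517*exp(-1/2)/64

summing 3 kernel integrals split by 1/2, 1 yields ℳ[f](s)
∫ sqrt(t)·t^(s-1) over [0, 1/2)
on [1/2, 1): add ∫ exp(-t)·t^(s-1) dt
piece [1, 3/2): integrate exp(-t/2) against the kernel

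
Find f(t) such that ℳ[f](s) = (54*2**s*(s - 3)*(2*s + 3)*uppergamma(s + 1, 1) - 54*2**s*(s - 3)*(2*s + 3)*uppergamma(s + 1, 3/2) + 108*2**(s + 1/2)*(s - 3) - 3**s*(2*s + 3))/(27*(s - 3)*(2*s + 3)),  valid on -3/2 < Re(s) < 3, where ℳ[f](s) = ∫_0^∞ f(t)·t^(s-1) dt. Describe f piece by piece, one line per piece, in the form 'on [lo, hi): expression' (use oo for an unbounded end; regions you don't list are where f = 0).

undo the shared t-power: sqrt(t) on [0, 2); exp(-t/2) on [2, 3); t**(-4) on [3, ∞)
cuts at 2, 3: linearity sums the 3 kernel integrals
segment [0, 2) carries t**(3/2); integrate it
∫ over [2, 3) of t*exp(-t/2)·t^(s-1) joins the sum
∫ over [3, ∞) of t**(-3)·t^(s-1) joins the sum

on [0, 2): t**(3/2)
on [2, 3): t*exp(-t/2)
on [3, oo): t**(-3)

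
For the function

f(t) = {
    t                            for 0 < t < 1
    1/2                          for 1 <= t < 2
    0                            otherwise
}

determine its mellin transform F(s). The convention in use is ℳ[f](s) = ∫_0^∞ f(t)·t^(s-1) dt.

(2**s*(s + 1) + s - 1)/(2*s*(s + 1))
  Re(s) > -1

decompose at 1; ℳ[f](s) sums the 2 pieces' integrals
segment 0 to 1 holds t; add its integral
for t in [1, 2): the term is ∫ 1/2·t^(s-1)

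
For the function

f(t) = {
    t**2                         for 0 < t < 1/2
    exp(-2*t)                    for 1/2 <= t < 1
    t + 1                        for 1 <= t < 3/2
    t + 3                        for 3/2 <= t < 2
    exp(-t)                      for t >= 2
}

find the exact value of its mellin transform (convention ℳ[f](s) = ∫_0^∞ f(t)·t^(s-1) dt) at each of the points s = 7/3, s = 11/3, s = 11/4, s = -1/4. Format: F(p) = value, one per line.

treat the 5 regions marked off by 1/2, 1, 3/2, 2 separately and sum
segment 0 to 1/2 holds t**2; add its integral
over [1/2, 1), the kernel integral of exp(-2*t) enters the sum
on [1, 3/2): add ∫ (t + 1)·t^(s-1) dt
for t in [3/2, 2): the term is ∫ (t + 3)·t^(s-1)
the [2, ∞) slice contributes ∫ exp(-t)·t^(s-1) dt

F(7/3) = 2**(2/3)*(-14040*3**(1/3) - 5304*2**(1/3) - 1820*uppergamma(7/3, 2) + 105 + 1820*uppergamma(7/3, 1) + 7280*2**(1/3)*uppergamma(7/3, 2) + 54912*2**(2/3))/14560
F(11/3) = 2**(1/3)*(-77112*3**(2/3) - 20400*2**(2/3) - 5236*uppergamma(11/3, 2) + 231 + 5236*uppergamma(11/3, 1) + 41888*2**(2/3)*uppergamma(11/3, 2) + 835584*2**(1/3))/83776
F(11/4) = 2**(1/4)*(-20520*3**(3/4) - 7904*2**(3/4) - 3135*uppergamma(11/4, 2) + 165 + 3135*uppergamma(11/4, 1) + 12540*2**(3/4)*uppergamma(11/4, 2) + 162944*sqrt(2))/25080
F(-1/4) = 2**(1/4)*(-196*sqrt(2) - 42*uppergamma(-1/4, 2) + 21*2**(3/4)*uppergamma(-1/4, 2) + 6 + 42*uppergamma(-1/4, 1) + 56*2**(3/4) + 112*3**(3/4))/42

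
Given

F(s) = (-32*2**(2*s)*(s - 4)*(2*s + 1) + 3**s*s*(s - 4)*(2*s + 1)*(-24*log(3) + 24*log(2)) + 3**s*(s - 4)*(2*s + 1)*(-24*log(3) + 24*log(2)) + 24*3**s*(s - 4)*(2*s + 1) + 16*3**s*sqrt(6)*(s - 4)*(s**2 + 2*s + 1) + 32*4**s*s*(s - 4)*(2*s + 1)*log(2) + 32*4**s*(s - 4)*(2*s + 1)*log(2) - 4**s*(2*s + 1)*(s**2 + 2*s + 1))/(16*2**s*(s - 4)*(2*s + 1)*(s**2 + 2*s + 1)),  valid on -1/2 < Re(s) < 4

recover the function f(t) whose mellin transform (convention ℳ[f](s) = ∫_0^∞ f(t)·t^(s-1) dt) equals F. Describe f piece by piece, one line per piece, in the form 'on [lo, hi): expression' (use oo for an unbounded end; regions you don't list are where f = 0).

on [0, 3/2): sqrt(t)
on [3/2, 2): t*log(t)
on [2, oo): t**(-4)

linearity at 3/2, 2 turns ℳ[f](s) into 3 summed integrals
segment 0 to 3/2 holds sqrt(t); add its integral
∫ t*log(t)·t^(s-1) over [3/2, 2)
segment 2 to ∞ holds t**(-4); add its integral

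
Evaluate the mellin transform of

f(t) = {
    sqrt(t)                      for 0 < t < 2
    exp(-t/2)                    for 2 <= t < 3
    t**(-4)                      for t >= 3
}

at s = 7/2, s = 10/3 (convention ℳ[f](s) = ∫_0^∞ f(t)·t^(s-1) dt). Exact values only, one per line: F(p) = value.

F(7/2) = -78*sqrt(3)*exp(-3/2) - 15*sqrt(2)*sqrt(pi)*erfc(sqrt(6)/2) + 2*sqrt(3)/3 + 4 + 15*sqrt(2)*sqrt(pi)*erfc(1) + 58*sqrt(2)*exp(-1)
F(10/3) = -8*2**(1/3)*uppergamma(10/3, 3/2) + 3**(1/3)/2 + 48*2**(5/6)/23 + 8*2**(1/3)*uppergamma(10/3, 1)

slice at 2, 3, transform all 3 pieces, and sum them
∫ sqrt(t)·t^(s-1) over [0, 2)
∫ over [2, 3) of exp(-t/2)·t^(s-1) joins the sum
[3, ∞) adds the kernel integral of t**(-4)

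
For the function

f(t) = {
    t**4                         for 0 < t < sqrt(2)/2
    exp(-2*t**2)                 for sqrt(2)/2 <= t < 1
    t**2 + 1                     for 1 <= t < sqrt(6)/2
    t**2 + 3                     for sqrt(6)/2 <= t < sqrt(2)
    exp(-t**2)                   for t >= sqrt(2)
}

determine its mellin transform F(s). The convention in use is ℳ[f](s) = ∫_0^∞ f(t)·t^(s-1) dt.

(sqrt(2)/2)**s*(2*2**(s/2)*s*(s + 2)*(s + 4)*uppergamma(s/2, 2) - 8*2**(s/2)*s*(s + 4) - 8*2**(s/2)*(s + 4) + 20*2**s*s*(s + 4) + 24*2**s*(s + 4) - 8*3**(s/2)*s*(s + 4) - 16*3**(s/2)*(s + 4) + 2*s*(s + 2)*(s + 4)*uppergamma(s/2, 1) - 2*s*(s + 2)*(s + 4)*uppergamma(s/2, 2) + s*(s + 2))/(4*s*(s + 2)*(s + 4))
  Re(s) > -4

back out the power substitution: t**2 on [0, 1/2); exp(-2*t) on [1/2, 1); t + 1 on [1, 3/2); …
breakpoints sqrt(2)/2, 1, sqrt(6)/2, sqrt(2): one integral from each of the 5 segments
segment 0 to sqrt(2)/2 holds t**4; add its integral
segment sqrt(2)/2 to 1 holds exp(-2*t**2); add its integral
segment [1, sqrt(6)/2) carries (t**2 + 1); integrate it
segment sqrt(6)/2 to sqrt(2) holds (t**2 + 3); add its integral
for t in [sqrt(2), ∞): the term is ∫ exp(-t**2)·t^(s-1)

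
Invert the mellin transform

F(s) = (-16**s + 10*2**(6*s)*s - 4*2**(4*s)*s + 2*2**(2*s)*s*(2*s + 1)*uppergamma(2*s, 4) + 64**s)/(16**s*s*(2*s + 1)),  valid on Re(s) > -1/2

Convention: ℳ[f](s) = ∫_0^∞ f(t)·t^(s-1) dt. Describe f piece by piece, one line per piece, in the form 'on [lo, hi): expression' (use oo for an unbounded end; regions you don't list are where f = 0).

remove the shared t-power first: t**(3/2) on [0, 1); t*(2*sqrt(t) + 1) on [1, 4); t*exp(-2*sqrt(t)) on [4, ∞)
undo the power substitution: t**3 on [0, 1); t**2*(2*t + 1) on [1, 2); t**2*exp(-2*t) on [2, ∞)
reversing the shared t-power: t on [0, 1); 2*t + 1 on [1, 2); exp(-2*t) on [2, ∞)
split f at 1, 4: ℳ[f](s) collects 3 kernel integrals
the [0, 1) slice contributes ∫ sqrt(t)·t^(s-1) dt
for t in [1, 4): the term is ∫ (2*sqrt(t) + 1)·t^(s-1)
∫ over [4, ∞) of exp(-2*sqrt(t))·t^(s-1) joins the sum

on [0, 1): sqrt(t)
on [1, 4): 2*sqrt(t) + 1
on [4, oo): exp(-2*sqrt(t))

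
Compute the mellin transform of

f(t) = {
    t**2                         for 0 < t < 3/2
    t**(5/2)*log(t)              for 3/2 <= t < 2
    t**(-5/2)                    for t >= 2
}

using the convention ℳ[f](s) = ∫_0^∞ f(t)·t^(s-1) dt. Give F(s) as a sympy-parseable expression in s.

2**(-s - 5/2)*(-2**(2*s + 1)*(s + 2)*(8*s + (2*s + 3)**2 + 16) - 2**(2*s + 7)*(s + 2)*(2*s - 5) + 3**(s + 1/2)*(s + 2)*(2*s - 5)*(2*s + 3)*(-18*log(3) + 18*log(2)) + 3**(s + 1/2)*(s + 2)*(2*s - 5)*(-36*log(3) + 36*log(2)) + 3**(s + 3/2)*sqrt(6)*(2*s - 5)*(8*s + (2*s + 3)**2 + 16) + 4*3**(s + 5/2)*(s + 2)*(2*s - 5) + 64*4**s*(s + 2)*(2*s - 5)*(2*s + 3)*log(2) + 128*4**s*(s + 2)*(2*s - 5)*log(2))/((s + 2)*(2*s - 5)*(8*s + (2*s + 3)**2 + 16))
  -2 < Re(s) < 5/2

remove the shared t-power first: t**(3/2) on [0, 3/2); t**2*log(t) on [3/2, 2); t**(-3) on [2, ∞)
back out the shared t-power: sqrt(t) on [0, 3/2); t*log(t) on [3/2, 2); t**(-4) on [2, ∞)
along the cuts 3/2, 2, ℳ[f](s) splits into 3 integrals
[0, 3/2) adds the kernel integral of t**2
on [3/2, 2) integrate f = t**(5/2)*log(t) against the kernel
for t in [2, ∞): the term is ∫ t**(-5/2)·t^(s-1)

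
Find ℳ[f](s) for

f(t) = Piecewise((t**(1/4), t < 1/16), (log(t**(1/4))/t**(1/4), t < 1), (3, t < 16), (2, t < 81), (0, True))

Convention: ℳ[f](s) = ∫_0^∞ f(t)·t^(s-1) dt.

(2*1296**s*(4*s + 1)*(16*s**2 - 8*s + 1) - 3*16**s*(4*s + 1)*(16*s**2 - 8*s + 1) - 2**(4*s + 2)*s*(4*s + 1) + 256**s*(4*s + 1)*(16*s**2 - 8*s + 1) + 32*s**2*(4*s + 1)*log(2) - 8*s*(4*s + 1)*log(2) + 8*s*(4*s + 1) + 2*s*(16*s**2 - 8*s + 1))/(16**s*s*(4*s + 1)*(16*s**2 - 8*s + 1))
  Re(s) > -1/4

reversing the power substitution: sqrt(t) on [0, 1/4); log(sqrt(t))/sqrt(t) on [1/4, 1); 3 on [1, 4); …
undo the power substitution: t on [0, 1/2); log(t)/t on [1/2, 1); 3 on [1, 2); …
slice at 1/16, 1, 16, transform all 4 pieces, and sum them
the [0, 1/16) slice contributes ∫ t**(1/4)·t^(s-1) dt
segment 1/16 to 1 holds log(t**(1/4))/t**(1/4); add its integral
the [1, 16) slice contributes ∫ 3·t^(s-1) dt
on [16, 81) integrate f = 2 against the kernel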